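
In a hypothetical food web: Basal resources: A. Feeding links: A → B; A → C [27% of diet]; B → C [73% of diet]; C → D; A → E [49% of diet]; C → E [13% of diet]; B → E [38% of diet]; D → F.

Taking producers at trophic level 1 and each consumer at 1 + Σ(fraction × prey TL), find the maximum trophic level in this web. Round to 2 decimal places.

4.73

B: 1 + 1 = 2
C: 1 + (0.27×1 + 0.73×2) = 2.73
D: 1 + 2.73 = 3.73
E: 1 + (0.49×1 + 0.13×2.73 + 0.38×2) = 2.6049
F: 1 + 3.73 = 4.73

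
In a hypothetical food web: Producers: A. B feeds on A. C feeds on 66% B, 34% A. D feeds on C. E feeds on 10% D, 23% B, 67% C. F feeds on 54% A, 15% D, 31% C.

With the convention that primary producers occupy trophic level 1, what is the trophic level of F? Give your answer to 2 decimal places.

B: 1 + 1 = 2
C: 1 + (0.66×2 + 0.34×1) = 2.66
D: 1 + 2.66 = 3.66
E: 1 + (0.1×3.66 + 0.23×2 + 0.67×2.66) = 3.6082
F: 1 + (0.54×1 + 0.15×3.66 + 0.31×2.66) = 2.9136

2.91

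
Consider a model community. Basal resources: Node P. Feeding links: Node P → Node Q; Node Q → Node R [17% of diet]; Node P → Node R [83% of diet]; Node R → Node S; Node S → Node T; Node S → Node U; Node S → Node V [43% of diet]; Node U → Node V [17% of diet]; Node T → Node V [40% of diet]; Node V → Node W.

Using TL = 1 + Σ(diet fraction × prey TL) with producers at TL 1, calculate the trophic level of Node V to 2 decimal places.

4.74

Node Q: 1 + 1 = 2
Node R: 1 + (0.17×2 + 0.83×1) = 2.17
Node S: 1 + 2.17 = 3.17
Node T: 1 + 3.17 = 4.17
Node U: 1 + 3.17 = 4.17
Node V: 1 + (0.43×3.17 + 0.17×4.17 + 0.4×4.17) = 4.74
Node W: 1 + 4.74 = 5.74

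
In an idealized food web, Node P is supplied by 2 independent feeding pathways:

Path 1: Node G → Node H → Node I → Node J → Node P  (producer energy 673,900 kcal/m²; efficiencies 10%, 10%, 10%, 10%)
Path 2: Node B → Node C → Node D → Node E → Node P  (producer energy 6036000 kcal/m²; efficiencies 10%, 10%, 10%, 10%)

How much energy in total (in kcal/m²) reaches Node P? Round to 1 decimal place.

Path 1: 673900 × 0.1 × 0.1 × 0.1 × 0.1 = 67.39 kcal/m²
Path 2: 6036000 × 0.1 × 0.1 × 0.1 × 0.1 = 603.6 kcal/m²
Total at Node P: 67.39 + 603.6 = 670.99 kcal/m²

671.0 kcal/m²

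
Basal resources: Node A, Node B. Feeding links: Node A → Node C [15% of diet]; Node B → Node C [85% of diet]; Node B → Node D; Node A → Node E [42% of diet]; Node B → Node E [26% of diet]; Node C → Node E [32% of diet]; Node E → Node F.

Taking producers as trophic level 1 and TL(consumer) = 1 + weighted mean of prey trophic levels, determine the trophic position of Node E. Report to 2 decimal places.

Node C: 1 + (0.15×1 + 0.85×1) = 2
Node D: 1 + 1 = 2
Node E: 1 + (0.42×1 + 0.26×1 + 0.32×2) = 2.32
Node F: 1 + 2.32 = 3.32

2.32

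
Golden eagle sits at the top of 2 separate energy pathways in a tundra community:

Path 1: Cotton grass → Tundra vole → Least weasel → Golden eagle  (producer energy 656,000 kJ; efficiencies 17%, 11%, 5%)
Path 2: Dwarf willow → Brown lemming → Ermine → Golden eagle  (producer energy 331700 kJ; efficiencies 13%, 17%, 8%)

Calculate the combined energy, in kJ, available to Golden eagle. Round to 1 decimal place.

1199.8 kJ

Path 1: 656000 × 0.17 × 0.11 × 0.05 = 613.36 kJ
Path 2: 331700 × 0.13 × 0.17 × 0.08 = 586.4456 kJ
Total at Golden eagle: 613.36 + 586.4456 = 1199.8056 kJ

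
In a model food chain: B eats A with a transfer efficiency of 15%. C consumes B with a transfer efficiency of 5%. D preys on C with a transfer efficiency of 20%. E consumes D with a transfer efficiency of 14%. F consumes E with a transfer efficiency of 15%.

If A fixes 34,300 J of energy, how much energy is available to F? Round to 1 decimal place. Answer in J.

B: 34300 × 0.15 = 5145 J
C: 5145 × 0.05 = 257.25 J
D: 257.25 × 0.2 = 51.45 J
E: 51.45 × 0.14 = 7.203 J
F: 7.203 × 0.15 = 1.08045 J

1.1 J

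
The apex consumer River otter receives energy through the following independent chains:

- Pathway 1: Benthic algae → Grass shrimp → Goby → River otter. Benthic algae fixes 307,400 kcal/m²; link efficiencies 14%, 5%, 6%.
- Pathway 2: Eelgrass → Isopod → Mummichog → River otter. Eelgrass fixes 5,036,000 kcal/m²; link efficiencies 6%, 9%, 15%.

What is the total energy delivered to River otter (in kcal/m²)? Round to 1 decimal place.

Pathway 1: 307400 × 0.14 × 0.05 × 0.06 = 129.108 kcal/m²
Pathway 2: 5036000 × 0.06 × 0.09 × 0.15 = 4079.16 kcal/m²
Total at River otter: 129.108 + 4079.16 = 4208.268 kcal/m²

4208.3 kcal/m²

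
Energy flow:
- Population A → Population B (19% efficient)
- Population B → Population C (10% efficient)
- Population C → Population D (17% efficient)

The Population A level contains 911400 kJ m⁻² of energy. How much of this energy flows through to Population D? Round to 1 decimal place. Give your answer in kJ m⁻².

Population B: 911400 × 0.19 = 173166 kJ m⁻²
Population C: 173166 × 0.1 = 17316.6 kJ m⁻²
Population D: 17316.6 × 0.17 = 2943.822 kJ m⁻²

2943.8 kJ m⁻²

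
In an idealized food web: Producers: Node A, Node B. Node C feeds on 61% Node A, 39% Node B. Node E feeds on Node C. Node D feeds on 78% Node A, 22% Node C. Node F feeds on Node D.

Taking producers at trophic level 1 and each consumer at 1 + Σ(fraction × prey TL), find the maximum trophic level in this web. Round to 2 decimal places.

3.22

Node C: 1 + (0.61×1 + 0.39×1) = 2
Node D: 1 + (0.78×1 + 0.22×2) = 2.22
Node E: 1 + 2 = 3
Node F: 1 + 2.22 = 3.22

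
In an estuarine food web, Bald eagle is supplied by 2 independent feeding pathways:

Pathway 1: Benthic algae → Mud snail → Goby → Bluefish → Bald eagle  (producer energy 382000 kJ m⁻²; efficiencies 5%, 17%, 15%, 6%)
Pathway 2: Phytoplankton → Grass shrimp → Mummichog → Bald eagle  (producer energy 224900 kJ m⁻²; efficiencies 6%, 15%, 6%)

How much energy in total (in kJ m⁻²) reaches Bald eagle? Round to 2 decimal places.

Pathway 1: 382000 × 0.05 × 0.17 × 0.15 × 0.06 = 29.223 kJ m⁻²
Pathway 2: 224900 × 0.06 × 0.15 × 0.06 = 121.446 kJ m⁻²
Total at Bald eagle: 29.223 + 121.446 = 150.669 kJ m⁻²

150.67 kJ m⁻²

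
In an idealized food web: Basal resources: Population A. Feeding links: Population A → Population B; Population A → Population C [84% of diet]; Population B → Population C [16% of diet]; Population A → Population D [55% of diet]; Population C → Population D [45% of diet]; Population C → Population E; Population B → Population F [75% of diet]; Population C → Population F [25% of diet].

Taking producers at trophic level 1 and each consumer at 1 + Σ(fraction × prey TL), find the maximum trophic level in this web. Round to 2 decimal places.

3.16

Population B: 1 + 1 = 2
Population C: 1 + (0.84×1 + 0.16×2) = 2.16
Population D: 1 + (0.55×1 + 0.45×2.16) = 2.522
Population E: 1 + 2.16 = 3.16
Population F: 1 + (0.75×2 + 0.25×2.16) = 3.04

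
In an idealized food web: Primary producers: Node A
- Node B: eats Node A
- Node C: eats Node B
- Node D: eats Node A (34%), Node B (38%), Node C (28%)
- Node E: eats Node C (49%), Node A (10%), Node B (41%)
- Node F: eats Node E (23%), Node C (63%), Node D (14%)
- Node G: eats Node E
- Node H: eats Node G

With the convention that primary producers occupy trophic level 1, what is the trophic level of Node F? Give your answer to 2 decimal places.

4.08

Node B: 1 + 1 = 2
Node C: 1 + 2 = 3
Node D: 1 + (0.34×1 + 0.38×2 + 0.28×3) = 2.94
Node E: 1 + (0.49×3 + 0.1×1 + 0.41×2) = 3.39
Node F: 1 + (0.23×3.39 + 0.63×3 + 0.14×2.94) = 4.0813
Node G: 1 + 3.39 = 4.39
Node H: 1 + 4.39 = 5.39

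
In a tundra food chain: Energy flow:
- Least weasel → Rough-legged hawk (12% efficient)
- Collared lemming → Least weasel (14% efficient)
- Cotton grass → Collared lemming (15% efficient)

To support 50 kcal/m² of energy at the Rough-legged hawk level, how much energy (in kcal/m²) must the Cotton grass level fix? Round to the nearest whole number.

Cumulative transfer efficiency: 0.15 × 0.14 × 0.12 = 0.00252
Cotton grass energy = 50 / 0.00252 = 19841 kcal/m²

19841 kcal/m²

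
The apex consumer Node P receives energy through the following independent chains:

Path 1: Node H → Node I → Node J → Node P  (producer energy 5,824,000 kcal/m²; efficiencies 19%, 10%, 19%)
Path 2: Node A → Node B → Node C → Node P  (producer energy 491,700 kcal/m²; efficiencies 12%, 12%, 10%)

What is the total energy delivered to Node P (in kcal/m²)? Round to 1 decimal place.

21732.7 kcal/m²

Path 1: 5824000 × 0.19 × 0.1 × 0.19 = 21024.64 kcal/m²
Path 2: 491700 × 0.12 × 0.12 × 0.1 = 708.048 kcal/m²
Total at Node P: 21024.64 + 708.048 = 21732.688 kcal/m²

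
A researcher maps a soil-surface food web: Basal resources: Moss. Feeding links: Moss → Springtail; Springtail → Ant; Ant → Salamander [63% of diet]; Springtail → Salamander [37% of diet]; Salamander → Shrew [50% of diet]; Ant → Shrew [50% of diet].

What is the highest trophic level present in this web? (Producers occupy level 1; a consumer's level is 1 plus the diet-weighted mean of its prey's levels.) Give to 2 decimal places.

4.32

Springtail: 1 + 1 = 2
Ant: 1 + 2 = 3
Salamander: 1 + (0.63×3 + 0.37×2) = 3.63
Shrew: 1 + (0.5×3.63 + 0.5×3) = 4.315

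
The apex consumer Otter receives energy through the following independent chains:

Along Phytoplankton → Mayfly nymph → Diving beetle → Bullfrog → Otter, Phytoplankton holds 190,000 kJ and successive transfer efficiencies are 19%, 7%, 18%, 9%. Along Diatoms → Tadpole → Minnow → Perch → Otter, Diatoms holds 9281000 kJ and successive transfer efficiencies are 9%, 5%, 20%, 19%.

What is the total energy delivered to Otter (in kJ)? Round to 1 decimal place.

1628.0 kJ

Via Phytoplankton: 190000 × 0.19 × 0.07 × 0.18 × 0.09 = 40.9374 kJ
Via Diatoms: 9281000 × 0.09 × 0.05 × 0.2 × 0.19 = 1587.051 kJ
Total at Otter: 40.9374 + 1587.051 = 1627.9884 kJ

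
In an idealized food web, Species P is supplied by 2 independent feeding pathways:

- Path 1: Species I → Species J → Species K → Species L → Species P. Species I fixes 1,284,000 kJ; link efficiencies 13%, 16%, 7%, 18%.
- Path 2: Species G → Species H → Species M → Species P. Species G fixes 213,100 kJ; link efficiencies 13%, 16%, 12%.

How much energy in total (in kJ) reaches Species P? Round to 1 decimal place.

868.4 kJ

Path 1: 1284000 × 0.13 × 0.16 × 0.07 × 0.18 = 336.51072 kJ
Path 2: 213100 × 0.13 × 0.16 × 0.12 = 531.8976 kJ
Total at Species P: 336.51072 + 531.8976 = 868.40832 kJ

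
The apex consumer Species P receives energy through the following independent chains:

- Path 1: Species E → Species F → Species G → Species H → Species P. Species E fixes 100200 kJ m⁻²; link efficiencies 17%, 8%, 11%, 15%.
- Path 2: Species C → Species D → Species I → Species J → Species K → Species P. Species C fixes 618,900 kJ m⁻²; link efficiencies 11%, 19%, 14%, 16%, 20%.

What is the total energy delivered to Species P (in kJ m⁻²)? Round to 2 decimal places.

Path 1: 100200 × 0.17 × 0.08 × 0.11 × 0.15 = 22.48488 kJ m⁻²
Path 2: 618900 × 0.11 × 0.19 × 0.14 × 0.16 × 0.2 = 57.9488448 kJ m⁻²
Total at Species P: 22.48488 + 57.9488448 = 80.4337248 kJ m⁻²

80.43 kJ m⁻²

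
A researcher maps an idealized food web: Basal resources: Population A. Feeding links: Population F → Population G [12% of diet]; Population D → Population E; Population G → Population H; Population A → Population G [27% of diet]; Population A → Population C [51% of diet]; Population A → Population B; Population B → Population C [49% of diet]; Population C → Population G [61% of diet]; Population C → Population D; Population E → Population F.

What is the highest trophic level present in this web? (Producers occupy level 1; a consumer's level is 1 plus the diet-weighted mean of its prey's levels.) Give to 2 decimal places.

5.49

Population B: 1 + 1 = 2
Population C: 1 + (0.51×1 + 0.49×2) = 2.49
Population D: 1 + 2.49 = 3.49
Population E: 1 + 3.49 = 4.49
Population F: 1 + 4.49 = 5.49
Population G: 1 + (0.12×5.49 + 0.61×2.49 + 0.27×1) = 3.4477
Population H: 1 + 3.4477 = 4.4477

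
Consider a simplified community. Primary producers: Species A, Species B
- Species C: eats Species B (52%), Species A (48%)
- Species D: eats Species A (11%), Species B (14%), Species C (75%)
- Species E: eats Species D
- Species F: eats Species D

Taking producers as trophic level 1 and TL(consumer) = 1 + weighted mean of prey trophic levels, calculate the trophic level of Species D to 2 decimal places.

Species C: 1 + (0.52×1 + 0.48×1) = 2
Species D: 1 + (0.11×1 + 0.14×1 + 0.75×2) = 2.75
Species E: 1 + 2.75 = 3.75
Species F: 1 + 2.75 = 3.75

2.75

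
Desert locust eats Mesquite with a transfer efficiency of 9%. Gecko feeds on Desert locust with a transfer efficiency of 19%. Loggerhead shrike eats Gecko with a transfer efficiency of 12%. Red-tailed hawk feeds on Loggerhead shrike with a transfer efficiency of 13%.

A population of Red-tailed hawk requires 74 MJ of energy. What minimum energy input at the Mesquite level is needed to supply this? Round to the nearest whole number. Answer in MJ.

277403 MJ

Cumulative transfer efficiency: 0.09 × 0.19 × 0.12 × 0.13 = 0.00026676
Mesquite energy = 74 / 0.00026676 = 277403 MJ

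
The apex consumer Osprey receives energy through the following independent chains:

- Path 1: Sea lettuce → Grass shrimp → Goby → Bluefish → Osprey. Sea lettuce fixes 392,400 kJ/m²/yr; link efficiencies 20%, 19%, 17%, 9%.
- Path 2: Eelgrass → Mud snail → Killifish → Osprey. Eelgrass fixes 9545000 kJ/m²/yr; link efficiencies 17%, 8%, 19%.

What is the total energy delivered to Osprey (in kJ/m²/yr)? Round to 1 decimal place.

24892.4 kJ/m²/yr

Path 1: 392400 × 0.2 × 0.19 × 0.17 × 0.09 = 228.14136 kJ/m²/yr
Path 2: 9545000 × 0.17 × 0.08 × 0.19 = 24664.28 kJ/m²/yr
Total at Osprey: 228.14136 + 24664.28 = 24892.42136 kJ/m²/yr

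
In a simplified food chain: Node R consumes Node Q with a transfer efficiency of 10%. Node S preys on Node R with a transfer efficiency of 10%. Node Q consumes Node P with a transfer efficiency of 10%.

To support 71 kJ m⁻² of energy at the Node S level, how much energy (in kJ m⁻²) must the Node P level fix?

Cumulative transfer efficiency: 0.1 × 0.1 × 0.1 = 0.001
Node P energy = 71 / 0.001 = 71000 kJ m⁻²

71000 kJ m⁻²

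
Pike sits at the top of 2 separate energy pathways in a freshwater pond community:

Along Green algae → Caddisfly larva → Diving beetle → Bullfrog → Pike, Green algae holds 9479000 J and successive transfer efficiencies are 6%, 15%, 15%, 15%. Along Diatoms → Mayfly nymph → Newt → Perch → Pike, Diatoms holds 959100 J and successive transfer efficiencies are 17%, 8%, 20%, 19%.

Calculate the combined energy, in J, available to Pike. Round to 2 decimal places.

2415.16 J

Via Green algae: 9479000 × 0.06 × 0.15 × 0.15 × 0.15 = 1919.4975 J
Via Diatoms: 959100 × 0.17 × 0.08 × 0.2 × 0.19 = 495.66288 J
Total at Pike: 1919.4975 + 495.66288 = 2415.16038 J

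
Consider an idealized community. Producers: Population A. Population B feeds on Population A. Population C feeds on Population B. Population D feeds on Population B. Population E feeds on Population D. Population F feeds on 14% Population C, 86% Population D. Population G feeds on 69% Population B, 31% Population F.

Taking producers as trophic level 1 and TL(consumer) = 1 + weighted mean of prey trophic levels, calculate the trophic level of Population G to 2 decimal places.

Population B: 1 + 1 = 2
Population C: 1 + 2 = 3
Population D: 1 + 2 = 3
Population E: 1 + 3 = 4
Population F: 1 + (0.14×3 + 0.86×3) = 4
Population G: 1 + (0.69×2 + 0.31×4) = 3.62

3.62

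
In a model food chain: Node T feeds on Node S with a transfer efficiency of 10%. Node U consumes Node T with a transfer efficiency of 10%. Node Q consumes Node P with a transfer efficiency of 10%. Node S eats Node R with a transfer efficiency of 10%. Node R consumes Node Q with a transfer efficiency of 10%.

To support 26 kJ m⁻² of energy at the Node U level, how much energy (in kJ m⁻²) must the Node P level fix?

Cumulative transfer efficiency: 0.1 × 0.1 × 0.1 × 0.1 × 0.1 = 0.00001
Node P energy = 26 / 0.00001 = 2600000 kJ m⁻²

2600000 kJ m⁻²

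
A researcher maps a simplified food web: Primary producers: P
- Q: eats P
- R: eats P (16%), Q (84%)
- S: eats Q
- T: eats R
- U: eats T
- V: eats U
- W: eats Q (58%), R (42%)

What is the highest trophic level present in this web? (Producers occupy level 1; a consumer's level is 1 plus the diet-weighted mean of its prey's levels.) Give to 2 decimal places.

5.84

Q: 1 + 1 = 2
R: 1 + (0.16×1 + 0.84×2) = 2.84
S: 1 + 2 = 3
T: 1 + 2.84 = 3.84
U: 1 + 3.84 = 4.84
V: 1 + 4.84 = 5.84
W: 1 + (0.58×2 + 0.42×2.84) = 3.3528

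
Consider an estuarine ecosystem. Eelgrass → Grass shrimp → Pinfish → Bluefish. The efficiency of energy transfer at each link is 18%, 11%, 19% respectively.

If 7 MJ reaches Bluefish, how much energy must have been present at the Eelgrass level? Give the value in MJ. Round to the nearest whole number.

1861 MJ

Cumulative transfer efficiency: 0.18 × 0.11 × 0.19 = 0.003762
Eelgrass energy = 7 / 0.003762 = 1861 MJ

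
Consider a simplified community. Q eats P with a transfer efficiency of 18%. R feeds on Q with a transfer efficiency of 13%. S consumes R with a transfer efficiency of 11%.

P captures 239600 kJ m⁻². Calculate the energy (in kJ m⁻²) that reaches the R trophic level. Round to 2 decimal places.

5606.64 kJ m⁻²

Q: 239600 × 0.18 = 43128 kJ m⁻²
R: 43128 × 0.13 = 5606.64 kJ m⁻²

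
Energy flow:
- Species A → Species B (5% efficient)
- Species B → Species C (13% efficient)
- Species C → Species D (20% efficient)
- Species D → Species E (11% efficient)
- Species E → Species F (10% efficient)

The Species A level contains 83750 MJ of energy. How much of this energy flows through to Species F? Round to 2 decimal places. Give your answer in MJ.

Species B: 83750 × 0.05 = 4187.5 MJ
Species C: 4187.5 × 0.13 = 544.375 MJ
Species D: 544.375 × 0.2 = 108.875 MJ
Species E: 108.875 × 0.11 = 11.97625 MJ
Species F: 11.97625 × 0.1 = 1.197625 MJ

1.20 MJ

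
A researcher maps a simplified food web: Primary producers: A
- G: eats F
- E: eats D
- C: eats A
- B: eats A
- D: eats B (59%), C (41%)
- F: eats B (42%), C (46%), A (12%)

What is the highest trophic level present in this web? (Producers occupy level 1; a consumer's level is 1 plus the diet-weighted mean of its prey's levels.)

B: 1 + 1 = 2
C: 1 + 1 = 2
D: 1 + (0.59×2 + 0.41×2) = 3
E: 1 + 3 = 4
F: 1 + (0.42×2 + 0.46×2 + 0.12×1) = 2.88
G: 1 + 2.88 = 3.88

4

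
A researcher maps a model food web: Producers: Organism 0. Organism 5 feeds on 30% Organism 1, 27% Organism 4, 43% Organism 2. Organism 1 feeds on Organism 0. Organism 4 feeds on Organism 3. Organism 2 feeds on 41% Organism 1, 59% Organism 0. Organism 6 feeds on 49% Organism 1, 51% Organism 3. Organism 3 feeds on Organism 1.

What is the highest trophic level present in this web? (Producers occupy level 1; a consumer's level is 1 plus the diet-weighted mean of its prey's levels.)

4

Organism 1: 1 + 1 = 2
Organism 2: 1 + (0.41×2 + 0.59×1) = 2.41
Organism 3: 1 + 2 = 3
Organism 4: 1 + 3 = 4
Organism 5: 1 + (0.3×2 + 0.27×4 + 0.43×2.41) = 3.7163
Organism 6: 1 + (0.49×2 + 0.51×3) = 3.51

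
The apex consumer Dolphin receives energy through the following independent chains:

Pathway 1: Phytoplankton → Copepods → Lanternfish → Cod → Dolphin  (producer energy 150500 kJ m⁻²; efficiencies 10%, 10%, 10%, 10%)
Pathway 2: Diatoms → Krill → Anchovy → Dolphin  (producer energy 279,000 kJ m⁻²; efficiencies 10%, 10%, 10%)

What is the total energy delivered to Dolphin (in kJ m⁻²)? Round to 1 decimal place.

294.1 kJ m⁻²

Pathway 1: 150500 × 0.1 × 0.1 × 0.1 × 0.1 = 15.05 kJ m⁻²
Pathway 2: 279000 × 0.1 × 0.1 × 0.1 = 279 kJ m⁻²
Total at Dolphin: 15.05 + 279 = 294.05 kJ m⁻²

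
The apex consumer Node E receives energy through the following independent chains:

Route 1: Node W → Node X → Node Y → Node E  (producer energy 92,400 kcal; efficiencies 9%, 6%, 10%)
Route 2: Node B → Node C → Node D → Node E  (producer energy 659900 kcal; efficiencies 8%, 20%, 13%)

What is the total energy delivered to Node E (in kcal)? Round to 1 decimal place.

1422.5 kcal

Route 1: 92400 × 0.09 × 0.06 × 0.1 = 49.896 kcal
Route 2: 659900 × 0.08 × 0.2 × 0.13 = 1372.592 kcal
Total at Node E: 49.896 + 1372.592 = 1422.488 kcal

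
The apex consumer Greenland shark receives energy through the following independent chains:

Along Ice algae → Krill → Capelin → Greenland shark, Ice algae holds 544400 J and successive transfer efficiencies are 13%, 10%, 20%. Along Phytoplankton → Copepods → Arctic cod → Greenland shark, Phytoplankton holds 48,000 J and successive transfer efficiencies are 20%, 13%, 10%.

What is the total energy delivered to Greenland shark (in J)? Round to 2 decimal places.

1540.24 J

Via Ice algae: 544400 × 0.13 × 0.1 × 0.2 = 1415.44 J
Via Phytoplankton: 48000 × 0.2 × 0.13 × 0.1 = 124.8 J
Total at Greenland shark: 1415.44 + 124.8 = 1540.24 J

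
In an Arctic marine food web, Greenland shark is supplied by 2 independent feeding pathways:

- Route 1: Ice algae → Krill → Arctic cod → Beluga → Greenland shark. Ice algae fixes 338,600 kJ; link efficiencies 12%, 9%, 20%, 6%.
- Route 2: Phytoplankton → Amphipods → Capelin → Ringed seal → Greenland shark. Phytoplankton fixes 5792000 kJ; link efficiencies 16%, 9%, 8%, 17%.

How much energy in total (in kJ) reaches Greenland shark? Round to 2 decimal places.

Route 1: 338600 × 0.12 × 0.09 × 0.2 × 0.06 = 43.88256 kJ
Route 2: 5792000 × 0.16 × 0.09 × 0.08 × 0.17 = 1134.30528 kJ
Total at Greenland shark: 43.88256 + 1134.30528 = 1178.18784 kJ

1178.19 kJ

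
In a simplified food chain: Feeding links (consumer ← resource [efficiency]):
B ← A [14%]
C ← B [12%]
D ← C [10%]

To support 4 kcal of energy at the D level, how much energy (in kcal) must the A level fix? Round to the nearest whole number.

2381 kcal

Cumulative transfer efficiency: 0.14 × 0.12 × 0.1 = 0.00168
A energy = 4 / 0.00168 = 2381 kcal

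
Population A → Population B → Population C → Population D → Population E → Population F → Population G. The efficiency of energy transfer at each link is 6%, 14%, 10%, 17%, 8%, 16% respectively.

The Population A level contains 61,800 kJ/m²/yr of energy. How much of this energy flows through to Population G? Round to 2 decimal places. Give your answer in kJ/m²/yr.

0.11 kJ/m²/yr

Population B: 61800 × 0.06 = 3708 kJ/m²/yr
Population C: 3708 × 0.14 = 519.12 kJ/m²/yr
Population D: 519.12 × 0.1 = 51.912 kJ/m²/yr
Population E: 51.912 × 0.17 = 8.82504 kJ/m²/yr
Population F: 8.82504 × 0.08 = 0.7060032 kJ/m²/yr
Population G: 0.7060032 × 0.16 = 0.112960512 kJ/m²/yr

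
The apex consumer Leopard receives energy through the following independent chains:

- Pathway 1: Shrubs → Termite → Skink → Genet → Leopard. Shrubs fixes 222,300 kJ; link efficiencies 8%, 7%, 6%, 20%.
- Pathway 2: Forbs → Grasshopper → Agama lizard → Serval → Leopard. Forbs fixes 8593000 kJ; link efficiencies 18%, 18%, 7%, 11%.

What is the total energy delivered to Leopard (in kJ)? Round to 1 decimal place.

2158.7 kJ

Pathway 1: 222300 × 0.08 × 0.07 × 0.06 × 0.2 = 14.93856 kJ
Pathway 2: 8593000 × 0.18 × 0.18 × 0.07 × 0.11 = 2143.78164 kJ
Total at Leopard: 14.93856 + 2143.78164 = 2158.7202 kJ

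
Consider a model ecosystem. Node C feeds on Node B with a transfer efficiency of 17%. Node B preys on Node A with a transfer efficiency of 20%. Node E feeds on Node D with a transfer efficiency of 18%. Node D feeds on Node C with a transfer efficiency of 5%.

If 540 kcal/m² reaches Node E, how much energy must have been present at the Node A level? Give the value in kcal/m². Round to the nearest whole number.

Cumulative transfer efficiency: 0.2 × 0.17 × 0.05 × 0.18 = 0.000306
Node A energy = 540 / 0.000306 = 1764706 kcal/m²

1764706 kcal/m²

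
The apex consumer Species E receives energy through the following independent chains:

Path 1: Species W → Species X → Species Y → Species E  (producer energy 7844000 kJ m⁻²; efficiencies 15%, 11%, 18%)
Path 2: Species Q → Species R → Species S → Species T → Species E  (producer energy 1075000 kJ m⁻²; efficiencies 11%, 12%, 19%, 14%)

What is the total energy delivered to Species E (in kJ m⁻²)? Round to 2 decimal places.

Path 1: 7844000 × 0.15 × 0.11 × 0.18 = 23296.68 kJ m⁻²
Path 2: 1075000 × 0.11 × 0.12 × 0.19 × 0.14 = 377.454 kJ m⁻²
Total at Species E: 23296.68 + 377.454 = 23674.134 kJ m⁻²

23674.13 kJ m⁻²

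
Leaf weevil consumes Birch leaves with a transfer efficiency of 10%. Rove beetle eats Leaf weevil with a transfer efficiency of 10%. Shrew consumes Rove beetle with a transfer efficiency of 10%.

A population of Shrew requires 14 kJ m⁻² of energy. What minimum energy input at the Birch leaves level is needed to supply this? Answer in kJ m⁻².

Cumulative transfer efficiency: 0.1 × 0.1 × 0.1 = 0.001
Birch leaves energy = 14 / 0.001 = 14000 kJ m⁻²

14000 kJ m⁻²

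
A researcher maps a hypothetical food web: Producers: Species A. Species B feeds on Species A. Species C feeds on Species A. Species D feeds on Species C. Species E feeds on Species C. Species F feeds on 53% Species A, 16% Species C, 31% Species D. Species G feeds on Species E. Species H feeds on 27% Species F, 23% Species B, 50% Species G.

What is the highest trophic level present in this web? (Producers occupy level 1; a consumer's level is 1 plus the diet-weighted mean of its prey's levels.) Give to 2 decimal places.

4.21

Species B: 1 + 1 = 2
Species C: 1 + 1 = 2
Species D: 1 + 2 = 3
Species E: 1 + 2 = 3
Species F: 1 + (0.53×1 + 0.16×2 + 0.31×3) = 2.78
Species G: 1 + 3 = 4
Species H: 1 + (0.27×2.78 + 0.23×2 + 0.5×4) = 4.2106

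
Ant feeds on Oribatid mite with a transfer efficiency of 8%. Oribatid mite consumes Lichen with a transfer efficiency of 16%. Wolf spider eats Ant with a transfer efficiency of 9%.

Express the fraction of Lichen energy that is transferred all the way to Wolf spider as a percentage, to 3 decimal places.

Product of link efficiencies: 0.16 × 0.08 × 0.09 = 0.001152
As a percentage: 0.001152 × 100 = 0.115%

0.115%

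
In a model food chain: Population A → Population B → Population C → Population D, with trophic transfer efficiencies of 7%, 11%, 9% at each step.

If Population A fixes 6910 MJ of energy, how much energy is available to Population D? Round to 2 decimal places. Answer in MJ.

Population B: 6910 × 0.07 = 483.7 MJ
Population C: 483.7 × 0.11 = 53.207 MJ
Population D: 53.207 × 0.09 = 4.78863 MJ

4.79 MJ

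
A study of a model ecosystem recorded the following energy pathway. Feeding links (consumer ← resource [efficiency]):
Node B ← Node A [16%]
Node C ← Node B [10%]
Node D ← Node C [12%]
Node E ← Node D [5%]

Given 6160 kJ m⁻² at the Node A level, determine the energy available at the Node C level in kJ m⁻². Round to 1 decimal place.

98.6 kJ m⁻²

Node B: 6160 × 0.16 = 985.6 kJ m⁻²
Node C: 985.6 × 0.1 = 98.56 kJ m⁻²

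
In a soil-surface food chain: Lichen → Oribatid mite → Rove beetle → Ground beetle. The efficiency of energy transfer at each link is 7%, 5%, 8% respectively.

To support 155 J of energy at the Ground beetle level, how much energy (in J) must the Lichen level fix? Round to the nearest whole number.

553571 J

Cumulative transfer efficiency: 0.07 × 0.05 × 0.08 = 0.00028
Lichen energy = 155 / 0.00028 = 553571 J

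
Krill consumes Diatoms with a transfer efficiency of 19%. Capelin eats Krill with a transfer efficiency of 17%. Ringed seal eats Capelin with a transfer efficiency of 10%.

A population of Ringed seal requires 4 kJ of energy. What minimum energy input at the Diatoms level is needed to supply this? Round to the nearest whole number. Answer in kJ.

Cumulative transfer efficiency: 0.19 × 0.17 × 0.1 = 0.00323
Diatoms energy = 4 / 0.00323 = 1238 kJ

1238 kJ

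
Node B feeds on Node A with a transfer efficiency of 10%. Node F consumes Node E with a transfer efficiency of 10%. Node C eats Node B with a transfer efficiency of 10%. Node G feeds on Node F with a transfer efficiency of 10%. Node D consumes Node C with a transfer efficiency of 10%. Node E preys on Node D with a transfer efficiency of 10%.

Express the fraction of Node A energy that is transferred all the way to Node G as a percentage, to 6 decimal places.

Product of link efficiencies: 0.1 × 0.1 × 0.1 × 0.1 × 0.1 × 0.1 = 0.000001
As a percentage: 0.000001 × 100 = 0.000100%

0.000100%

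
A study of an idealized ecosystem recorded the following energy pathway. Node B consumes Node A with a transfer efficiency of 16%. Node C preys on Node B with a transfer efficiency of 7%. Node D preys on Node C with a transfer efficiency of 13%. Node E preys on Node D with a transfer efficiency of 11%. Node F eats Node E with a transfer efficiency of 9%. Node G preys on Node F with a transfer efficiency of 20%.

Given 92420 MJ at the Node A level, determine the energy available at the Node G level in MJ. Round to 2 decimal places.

0.27 MJ

Node B: 92420 × 0.16 = 14787.2 MJ
Node C: 14787.2 × 0.07 = 1035.104 MJ
Node D: 1035.104 × 0.13 = 134.56352 MJ
Node E: 134.56352 × 0.11 = 14.8019872 MJ
Node F: 14.8019872 × 0.09 = 1.332178848 MJ
Node G: 1.332178848 × 0.2 = 0.2664357696 MJ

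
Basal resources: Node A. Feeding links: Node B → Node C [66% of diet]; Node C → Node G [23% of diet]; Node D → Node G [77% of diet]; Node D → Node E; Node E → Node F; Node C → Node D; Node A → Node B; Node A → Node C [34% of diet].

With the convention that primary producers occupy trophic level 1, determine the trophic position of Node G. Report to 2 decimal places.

4.43

Node B: 1 + 1 = 2
Node C: 1 + (0.34×1 + 0.66×2) = 2.66
Node D: 1 + 2.66 = 3.66
Node E: 1 + 3.66 = 4.66
Node F: 1 + 4.66 = 5.66
Node G: 1 + (0.23×2.66 + 0.77×3.66) = 4.43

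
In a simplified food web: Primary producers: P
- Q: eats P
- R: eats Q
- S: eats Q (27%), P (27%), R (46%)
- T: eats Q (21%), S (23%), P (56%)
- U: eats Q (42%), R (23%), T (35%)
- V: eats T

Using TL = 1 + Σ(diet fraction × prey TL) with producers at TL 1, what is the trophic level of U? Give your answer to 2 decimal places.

Q: 1 + 1 = 2
R: 1 + 2 = 3
S: 1 + (0.27×2 + 0.27×1 + 0.46×3) = 3.19
T: 1 + (0.21×2 + 0.23×3.19 + 0.56×1) = 2.7137
U: 1 + (0.42×2 + 0.23×3 + 0.35×2.7137) = 3.479795
V: 1 + 2.7137 = 3.7137

3.48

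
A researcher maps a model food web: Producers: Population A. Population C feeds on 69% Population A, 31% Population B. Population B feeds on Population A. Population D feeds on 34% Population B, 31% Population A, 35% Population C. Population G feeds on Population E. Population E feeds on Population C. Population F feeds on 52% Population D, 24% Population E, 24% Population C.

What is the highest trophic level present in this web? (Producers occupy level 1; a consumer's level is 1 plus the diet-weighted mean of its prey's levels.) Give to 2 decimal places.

4.31

Population B: 1 + 1 = 2
Population C: 1 + (0.69×1 + 0.31×2) = 2.31
Population D: 1 + (0.34×2 + 0.31×1 + 0.35×2.31) = 2.7985
Population E: 1 + 2.31 = 3.31
Population F: 1 + (0.52×2.7985 + 0.24×3.31 + 0.24×2.31) = 3.80402
Population G: 1 + 3.31 = 4.31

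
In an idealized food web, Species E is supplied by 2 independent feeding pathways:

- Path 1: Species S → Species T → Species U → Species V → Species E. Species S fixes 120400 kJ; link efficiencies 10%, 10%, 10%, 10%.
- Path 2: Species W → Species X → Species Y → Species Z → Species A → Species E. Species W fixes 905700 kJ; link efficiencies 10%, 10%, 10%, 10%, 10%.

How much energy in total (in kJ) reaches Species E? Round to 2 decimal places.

Path 1: 120400 × 0.1 × 0.1 × 0.1 × 0.1 = 12.04 kJ
Path 2: 905700 × 0.1 × 0.1 × 0.1 × 0.1 × 0.1 = 9.057 kJ
Total at Species E: 12.04 + 9.057 = 21.097 kJ

21.10 kJ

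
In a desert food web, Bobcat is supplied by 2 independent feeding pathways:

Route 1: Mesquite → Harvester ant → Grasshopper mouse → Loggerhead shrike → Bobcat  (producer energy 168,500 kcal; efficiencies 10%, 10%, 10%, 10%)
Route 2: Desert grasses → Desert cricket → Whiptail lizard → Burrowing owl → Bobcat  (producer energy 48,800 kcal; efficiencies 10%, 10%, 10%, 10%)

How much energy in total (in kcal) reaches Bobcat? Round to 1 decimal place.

Route 1: 168500 × 0.1 × 0.1 × 0.1 × 0.1 = 16.85 kcal
Route 2: 48800 × 0.1 × 0.1 × 0.1 × 0.1 = 4.88 kcal
Total at Bobcat: 16.85 + 4.88 = 21.73 kcal

21.7 kcal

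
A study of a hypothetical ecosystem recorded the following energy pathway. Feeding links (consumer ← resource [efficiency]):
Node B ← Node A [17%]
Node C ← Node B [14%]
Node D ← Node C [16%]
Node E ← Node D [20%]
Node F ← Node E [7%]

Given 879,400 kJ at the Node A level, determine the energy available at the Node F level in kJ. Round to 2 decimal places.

46.88 kJ

Node B: 879400 × 0.17 = 149498 kJ
Node C: 149498 × 0.14 = 20929.72 kJ
Node D: 20929.72 × 0.16 = 3348.7552 kJ
Node E: 3348.7552 × 0.2 = 669.75104 kJ
Node F: 669.75104 × 0.07 = 46.8825728 kJ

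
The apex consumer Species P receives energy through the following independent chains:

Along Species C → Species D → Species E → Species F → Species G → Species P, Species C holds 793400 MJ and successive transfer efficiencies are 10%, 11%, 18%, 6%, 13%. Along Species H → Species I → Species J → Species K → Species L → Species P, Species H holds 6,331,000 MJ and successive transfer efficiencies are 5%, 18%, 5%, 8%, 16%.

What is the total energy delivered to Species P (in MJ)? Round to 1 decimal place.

48.7 MJ

Via Species C: 793400 × 0.1 × 0.11 × 0.18 × 0.06 × 0.13 = 12.2532696 MJ
Via Species H: 6331000 × 0.05 × 0.18 × 0.05 × 0.08 × 0.16 = 36.46656 MJ
Total at Species P: 12.2532696 + 36.46656 = 48.7198296 MJ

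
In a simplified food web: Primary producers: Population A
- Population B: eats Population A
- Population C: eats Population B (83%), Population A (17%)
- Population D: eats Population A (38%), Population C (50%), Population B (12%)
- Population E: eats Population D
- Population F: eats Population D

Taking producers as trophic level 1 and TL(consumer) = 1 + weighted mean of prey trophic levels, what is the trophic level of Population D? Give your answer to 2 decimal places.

Population B: 1 + 1 = 2
Population C: 1 + (0.83×2 + 0.17×1) = 2.83
Population D: 1 + (0.38×1 + 0.5×2.83 + 0.12×2) = 3.035
Population E: 1 + 3.035 = 4.035
Population F: 1 + 3.035 = 4.035

3.04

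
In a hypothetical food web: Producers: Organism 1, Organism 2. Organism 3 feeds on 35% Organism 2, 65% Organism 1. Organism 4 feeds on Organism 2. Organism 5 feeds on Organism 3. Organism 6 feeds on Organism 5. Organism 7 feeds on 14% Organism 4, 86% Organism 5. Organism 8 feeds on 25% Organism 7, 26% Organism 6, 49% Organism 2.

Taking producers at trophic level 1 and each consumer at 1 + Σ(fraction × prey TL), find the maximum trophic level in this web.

Organism 3: 1 + (0.35×1 + 0.65×1) = 2
Organism 4: 1 + 1 = 2
Organism 5: 1 + 2 = 3
Organism 6: 1 + 3 = 4
Organism 7: 1 + (0.14×2 + 0.86×3) = 3.86
Organism 8: 1 + (0.25×3.86 + 0.26×4 + 0.49×1) = 3.495

4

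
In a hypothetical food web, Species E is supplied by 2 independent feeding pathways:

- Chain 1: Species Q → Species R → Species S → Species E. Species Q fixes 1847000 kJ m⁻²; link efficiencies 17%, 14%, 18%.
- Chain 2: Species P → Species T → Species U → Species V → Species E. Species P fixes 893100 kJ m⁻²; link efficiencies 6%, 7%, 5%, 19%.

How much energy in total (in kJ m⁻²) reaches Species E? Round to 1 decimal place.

Chain 1: 1847000 × 0.17 × 0.14 × 0.18 = 7912.548 kJ m⁻²
Chain 2: 893100 × 0.06 × 0.07 × 0.05 × 0.19 = 35.63469 kJ m⁻²
Total at Species E: 7912.548 + 35.63469 = 7948.18269 kJ m⁻²

7948.2 kJ m⁻²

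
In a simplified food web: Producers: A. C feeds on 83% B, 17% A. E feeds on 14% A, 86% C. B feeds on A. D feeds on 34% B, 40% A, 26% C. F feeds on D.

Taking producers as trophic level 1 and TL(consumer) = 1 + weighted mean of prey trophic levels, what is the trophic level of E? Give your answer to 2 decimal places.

3.57

B: 1 + 1 = 2
C: 1 + (0.83×2 + 0.17×1) = 2.83
D: 1 + (0.34×2 + 0.4×1 + 0.26×2.83) = 2.8158
E: 1 + (0.14×1 + 0.86×2.83) = 3.5738
F: 1 + 2.8158 = 3.8158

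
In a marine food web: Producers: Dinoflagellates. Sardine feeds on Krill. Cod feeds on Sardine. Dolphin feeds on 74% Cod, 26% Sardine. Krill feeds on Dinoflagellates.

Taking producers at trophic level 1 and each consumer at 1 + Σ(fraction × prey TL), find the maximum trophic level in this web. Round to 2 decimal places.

4.74

Krill: 1 + 1 = 2
Sardine: 1 + 2 = 3
Cod: 1 + 3 = 4
Dolphin: 1 + (0.74×4 + 0.26×3) = 4.74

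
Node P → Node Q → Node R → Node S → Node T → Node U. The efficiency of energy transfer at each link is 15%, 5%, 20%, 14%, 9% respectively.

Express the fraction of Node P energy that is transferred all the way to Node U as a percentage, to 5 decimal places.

0.00189%

Product of link efficiencies: 0.15 × 0.05 × 0.2 × 0.14 × 0.09 = 0.0000189
As a percentage: 0.0000189 × 100 = 0.00189%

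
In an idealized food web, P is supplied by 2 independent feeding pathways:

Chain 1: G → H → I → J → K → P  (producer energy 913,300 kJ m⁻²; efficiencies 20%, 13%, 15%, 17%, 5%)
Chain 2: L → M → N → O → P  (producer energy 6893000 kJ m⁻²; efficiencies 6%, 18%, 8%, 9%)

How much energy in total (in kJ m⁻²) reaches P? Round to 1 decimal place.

Chain 1: 913300 × 0.2 × 0.13 × 0.15 × 0.17 × 0.05 = 30.275895 kJ m⁻²
Chain 2: 6893000 × 0.06 × 0.18 × 0.08 × 0.09 = 535.99968 kJ m⁻²
Total at P: 30.275895 + 535.99968 = 566.275575 kJ m⁻²

566.3 kJ m⁻²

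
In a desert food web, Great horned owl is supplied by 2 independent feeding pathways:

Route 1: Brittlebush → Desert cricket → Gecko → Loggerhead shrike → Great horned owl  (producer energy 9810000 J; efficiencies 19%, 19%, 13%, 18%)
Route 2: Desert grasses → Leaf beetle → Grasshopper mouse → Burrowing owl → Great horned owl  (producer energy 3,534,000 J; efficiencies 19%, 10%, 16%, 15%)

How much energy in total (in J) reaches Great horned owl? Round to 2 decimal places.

Route 1: 9810000 × 0.19 × 0.19 × 0.13 × 0.18 = 8286.8994 J
Route 2: 3534000 × 0.19 × 0.1 × 0.16 × 0.15 = 1611.504 J
Total at Great horned owl: 8286.8994 + 1611.504 = 9898.4034 J

9898.40 J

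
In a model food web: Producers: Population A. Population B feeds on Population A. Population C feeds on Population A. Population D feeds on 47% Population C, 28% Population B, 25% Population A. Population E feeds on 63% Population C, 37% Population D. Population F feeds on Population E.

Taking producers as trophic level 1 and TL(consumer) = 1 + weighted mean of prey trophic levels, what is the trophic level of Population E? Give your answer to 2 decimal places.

3.28

Population B: 1 + 1 = 2
Population C: 1 + 1 = 2
Population D: 1 + (0.47×2 + 0.28×2 + 0.25×1) = 2.75
Population E: 1 + (0.63×2 + 0.37×2.75) = 3.2775
Population F: 1 + 3.2775 = 4.2775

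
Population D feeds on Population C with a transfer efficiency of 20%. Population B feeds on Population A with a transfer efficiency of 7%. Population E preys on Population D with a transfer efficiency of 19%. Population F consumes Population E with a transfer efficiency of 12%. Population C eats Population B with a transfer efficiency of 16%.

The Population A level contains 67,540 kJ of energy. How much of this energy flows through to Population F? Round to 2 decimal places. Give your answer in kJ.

3.45 kJ

Population B: 67540 × 0.07 = 4727.8 kJ
Population C: 4727.8 × 0.16 = 756.448 kJ
Population D: 756.448 × 0.2 = 151.2896 kJ
Population E: 151.2896 × 0.19 = 28.745024 kJ
Population F: 28.745024 × 0.12 = 3.44940288 kJ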